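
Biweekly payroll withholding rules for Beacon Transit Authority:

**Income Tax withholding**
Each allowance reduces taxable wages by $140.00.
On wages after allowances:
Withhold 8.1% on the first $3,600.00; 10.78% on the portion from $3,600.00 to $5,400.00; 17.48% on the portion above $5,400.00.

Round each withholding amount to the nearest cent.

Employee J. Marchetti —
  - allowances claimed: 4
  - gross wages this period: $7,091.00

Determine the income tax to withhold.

Income Tax: taxable = $7,091.00 − 4×$140.00 = $6,531.00
  $485.64 + 17.48% × ($6,531.00 − $5,400.00) = $485.64 + 17.48% × $1,131.00 = $683.34

$683.34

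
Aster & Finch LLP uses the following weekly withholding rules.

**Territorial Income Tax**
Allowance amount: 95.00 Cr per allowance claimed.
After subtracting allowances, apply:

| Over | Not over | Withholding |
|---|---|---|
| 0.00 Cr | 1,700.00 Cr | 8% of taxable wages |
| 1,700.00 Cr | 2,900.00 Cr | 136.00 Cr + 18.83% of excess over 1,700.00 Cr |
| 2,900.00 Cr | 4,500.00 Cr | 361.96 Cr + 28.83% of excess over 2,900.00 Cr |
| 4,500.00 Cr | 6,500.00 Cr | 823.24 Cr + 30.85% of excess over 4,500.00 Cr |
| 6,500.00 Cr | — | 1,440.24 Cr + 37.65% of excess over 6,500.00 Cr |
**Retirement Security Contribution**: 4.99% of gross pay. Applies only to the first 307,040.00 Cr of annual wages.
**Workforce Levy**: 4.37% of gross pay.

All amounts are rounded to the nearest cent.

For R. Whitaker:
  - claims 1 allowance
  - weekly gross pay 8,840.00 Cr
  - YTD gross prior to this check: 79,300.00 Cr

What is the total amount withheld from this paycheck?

Territorial Income Tax: taxable = 8,840.00 Cr − 1×95.00 Cr = 8,745.00 Cr
  1,440.24 Cr + 37.65% × (8,745.00 Cr − 6,500.00 Cr) = 1,440.24 Cr + 37.65% × 2,245.00 Cr = 2,285.48 Cr
Retirement Security Contribution: 4.99% × 8,840.00 Cr = 441.12 Cr
Workforce Levy: 4.37% × 8,840.00 Cr = 386.31 Cr
Total: 2,285.48 Cr + 441.12 Cr + 386.31 Cr = 3,112.91 Cr

3,112.91 Cr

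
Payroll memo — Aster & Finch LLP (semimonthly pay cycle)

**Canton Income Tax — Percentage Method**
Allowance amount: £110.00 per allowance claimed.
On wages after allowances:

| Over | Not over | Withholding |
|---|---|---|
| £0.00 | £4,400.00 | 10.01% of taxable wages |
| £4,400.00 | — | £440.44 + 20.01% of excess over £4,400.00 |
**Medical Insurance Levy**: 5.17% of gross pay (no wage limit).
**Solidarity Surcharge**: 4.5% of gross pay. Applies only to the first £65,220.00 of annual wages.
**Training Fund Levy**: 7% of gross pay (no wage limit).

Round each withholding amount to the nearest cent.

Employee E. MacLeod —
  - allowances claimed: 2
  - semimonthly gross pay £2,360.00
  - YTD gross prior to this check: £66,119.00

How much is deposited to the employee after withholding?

Canton Income Tax: taxable = £2,360.00 − 2×£110.00 = £2,140.00
  10.01% × £2,140.00 = £214.21
Medical Insurance Levy: 5.17% × £2,360.00 = £122.01
Solidarity Surcharge: YTD £66,119.00 ≥ cap £65,220.00 → £0.00
Training Fund Levy: 7% × £2,360.00 = £165.20
Total withheld: £214.21 + £122.01 + £0.00 + £165.20 = £501.42
Net pay: £2,360.00 − £501.42 = £1,858.58

£1,858.58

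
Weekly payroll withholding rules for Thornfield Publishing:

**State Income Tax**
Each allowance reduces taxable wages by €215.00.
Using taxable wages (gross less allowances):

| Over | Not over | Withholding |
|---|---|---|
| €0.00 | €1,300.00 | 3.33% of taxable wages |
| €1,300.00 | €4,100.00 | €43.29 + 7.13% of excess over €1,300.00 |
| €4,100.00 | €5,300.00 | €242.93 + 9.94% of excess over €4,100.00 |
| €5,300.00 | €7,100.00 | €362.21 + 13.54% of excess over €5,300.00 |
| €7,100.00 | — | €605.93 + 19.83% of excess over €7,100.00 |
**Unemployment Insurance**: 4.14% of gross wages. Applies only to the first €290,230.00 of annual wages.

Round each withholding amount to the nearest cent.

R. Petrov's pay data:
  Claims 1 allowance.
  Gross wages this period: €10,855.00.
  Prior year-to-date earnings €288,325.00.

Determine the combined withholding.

€1,386.78

State Income Tax: taxable = €10,855.00 − 1×€215.00 = €10,640.00
  €605.93 + 19.83% × (€10,640.00 − €7,100.00) = €605.93 + 19.83% × €3,540.00 = €1,307.91
Unemployment Insurance: cap €290,230.00 − YTD €288,325.00 = €1,905.00 subject; 4.14% × €1,905.00 = €78.87
Total: €1,307.91 + €78.87 = €1,386.78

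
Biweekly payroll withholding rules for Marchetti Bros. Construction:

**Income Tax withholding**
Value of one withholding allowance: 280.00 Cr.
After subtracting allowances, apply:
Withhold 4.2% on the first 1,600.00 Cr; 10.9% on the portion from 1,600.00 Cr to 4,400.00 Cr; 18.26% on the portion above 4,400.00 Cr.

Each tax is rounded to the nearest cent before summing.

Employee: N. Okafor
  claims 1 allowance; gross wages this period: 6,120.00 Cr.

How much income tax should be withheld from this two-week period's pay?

635.34 Cr

Income Tax: taxable = 6,120.00 Cr − 1×280.00 Cr = 5,840.00 Cr
  372.40 Cr + 18.26% × (5,840.00 Cr − 4,400.00 Cr) = 372.40 Cr + 18.26% × 1,440.00 Cr = 635.34 Cr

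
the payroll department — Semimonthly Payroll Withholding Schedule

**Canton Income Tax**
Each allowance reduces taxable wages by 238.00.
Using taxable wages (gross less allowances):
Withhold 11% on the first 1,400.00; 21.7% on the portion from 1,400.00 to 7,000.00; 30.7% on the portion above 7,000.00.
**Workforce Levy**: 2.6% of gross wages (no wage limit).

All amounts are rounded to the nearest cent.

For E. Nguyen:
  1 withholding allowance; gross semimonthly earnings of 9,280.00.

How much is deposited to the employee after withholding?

7,042.63

Canton Income Tax: taxable = 9,280.00 − 1×238.00 = 9,042.00
  1,369.20 + 30.7% × (9,042.00 − 7,000.00) = 1,369.20 + 30.7% × 2,042.00 = 1,996.09
Workforce Levy: 2.6% × 9,280.00 = 241.28
Total withheld: 1,996.09 + 241.28 = 2,237.37
Net pay: 9,280.00 − 2,237.37 = 7,042.63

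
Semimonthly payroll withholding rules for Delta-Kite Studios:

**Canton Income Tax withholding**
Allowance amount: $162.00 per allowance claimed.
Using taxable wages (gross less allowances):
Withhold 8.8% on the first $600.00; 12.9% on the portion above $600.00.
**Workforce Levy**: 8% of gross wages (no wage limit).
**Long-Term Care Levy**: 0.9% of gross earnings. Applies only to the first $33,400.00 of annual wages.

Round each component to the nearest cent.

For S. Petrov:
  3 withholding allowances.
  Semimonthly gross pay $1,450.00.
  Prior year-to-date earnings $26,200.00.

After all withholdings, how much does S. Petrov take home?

$1,221.19

Canton Income Tax: taxable = $1,450.00 − 3×$162.00 = $964.00
  $52.80 + 12.9% × ($964.00 − $600.00) = $52.80 + 12.9% × $364.00 = $99.76
Workforce Levy: 8% × $1,450.00 = $116.00
Long-Term Care Levy: 0.9% × $1,450.00 = $13.05
Total withheld: $99.76 + $116.00 + $13.05 = $228.81
Net pay: $1,450.00 − $228.81 = $1,221.19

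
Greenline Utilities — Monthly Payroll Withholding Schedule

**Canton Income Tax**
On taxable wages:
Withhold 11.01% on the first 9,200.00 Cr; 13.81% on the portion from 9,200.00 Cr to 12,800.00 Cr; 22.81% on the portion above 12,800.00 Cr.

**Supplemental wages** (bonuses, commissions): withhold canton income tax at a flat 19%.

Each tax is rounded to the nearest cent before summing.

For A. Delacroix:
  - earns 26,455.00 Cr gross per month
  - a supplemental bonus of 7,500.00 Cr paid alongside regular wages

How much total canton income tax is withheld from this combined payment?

6,049.79 Cr

Canton Income Tax: taxable = 26,455.00 Cr
  1,510.08 Cr + 22.81% × (26,455.00 Cr − 12,800.00 Cr) = 1,510.08 Cr + 22.81% × 13,655.00 Cr = 4,624.79 Cr
Supplemental (19% flat on bonus): 19% × 7,500.00 Cr = 1,425.00 Cr
Total canton income tax: 4,624.79 Cr + 1,425.00 Cr = 6,049.79 Cr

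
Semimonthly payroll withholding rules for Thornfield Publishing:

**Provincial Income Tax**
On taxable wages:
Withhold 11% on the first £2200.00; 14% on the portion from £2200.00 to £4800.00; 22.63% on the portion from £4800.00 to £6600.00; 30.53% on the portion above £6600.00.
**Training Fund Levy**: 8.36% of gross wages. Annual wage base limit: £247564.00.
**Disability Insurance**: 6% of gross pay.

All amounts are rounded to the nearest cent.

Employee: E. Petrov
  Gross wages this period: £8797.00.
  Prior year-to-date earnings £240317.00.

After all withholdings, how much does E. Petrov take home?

Provincial Income Tax: taxable = £8797.00
  £1013.34 + 30.53% × (£8797.00 − £6600.00) = £1013.34 + 30.53% × £2197.00 = £1684.08
Training Fund Levy: cap £247564.00 − YTD £240317.00 = £7247.00 subject; 8.36% × £7247.00 = £605.85
Disability Insurance: 6% × £8797.00 = £527.82
Total withheld: £1684.08 + £605.85 + £527.82 = £2817.75
Net pay: £8797.00 − £2817.75 = £5979.25

£5979.25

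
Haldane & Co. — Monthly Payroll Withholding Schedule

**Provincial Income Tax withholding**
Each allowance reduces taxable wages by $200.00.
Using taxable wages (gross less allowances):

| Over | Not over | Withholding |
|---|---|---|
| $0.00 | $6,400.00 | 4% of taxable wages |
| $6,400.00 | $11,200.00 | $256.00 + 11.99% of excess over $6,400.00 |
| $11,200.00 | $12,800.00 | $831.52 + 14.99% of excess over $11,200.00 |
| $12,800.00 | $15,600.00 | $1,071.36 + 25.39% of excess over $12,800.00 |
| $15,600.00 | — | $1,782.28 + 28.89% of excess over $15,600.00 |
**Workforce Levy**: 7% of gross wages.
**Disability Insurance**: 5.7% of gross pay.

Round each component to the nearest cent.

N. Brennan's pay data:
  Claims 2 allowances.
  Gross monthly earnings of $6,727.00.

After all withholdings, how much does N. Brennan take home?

$5,619.59

Provincial Income Tax: taxable = $6,727.00 − 2×$200.00 = $6,327.00
  4% × $6,327.00 = $253.08
Workforce Levy: 7% × $6,727.00 = $470.89
Disability Insurance: 5.7% × $6,727.00 = $383.44
Total withheld: $253.08 + $470.89 + $383.44 = $1,107.41
Net pay: $6,727.00 − $1,107.41 = $5,619.59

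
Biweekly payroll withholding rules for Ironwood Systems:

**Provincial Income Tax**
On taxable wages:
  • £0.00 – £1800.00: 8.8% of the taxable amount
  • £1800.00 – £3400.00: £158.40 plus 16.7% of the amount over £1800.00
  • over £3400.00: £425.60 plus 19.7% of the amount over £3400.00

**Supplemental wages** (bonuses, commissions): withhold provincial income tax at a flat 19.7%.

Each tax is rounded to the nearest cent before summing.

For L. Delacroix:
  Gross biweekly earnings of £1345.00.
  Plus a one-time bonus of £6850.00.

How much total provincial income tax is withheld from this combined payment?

Provincial Income Tax: taxable = £1345.00
  8.8% × £1345.00 = £118.36
Supplemental (19.7% flat on bonus): 19.7% × £6850.00 = £1349.45
Total provincial income tax: £118.36 + £1349.45 = £1467.81

£1467.81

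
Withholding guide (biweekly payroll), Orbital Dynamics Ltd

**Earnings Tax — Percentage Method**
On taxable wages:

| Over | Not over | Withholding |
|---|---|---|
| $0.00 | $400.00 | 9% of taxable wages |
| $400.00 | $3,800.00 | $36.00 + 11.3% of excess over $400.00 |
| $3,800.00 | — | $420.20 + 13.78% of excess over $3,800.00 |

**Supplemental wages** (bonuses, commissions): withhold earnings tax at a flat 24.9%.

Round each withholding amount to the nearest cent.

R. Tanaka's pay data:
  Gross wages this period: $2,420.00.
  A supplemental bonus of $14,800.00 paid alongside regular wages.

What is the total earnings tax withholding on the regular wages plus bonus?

Earnings Tax: taxable = $2,420.00
  $36.00 + 11.3% × ($2,420.00 − $400.00) = $36.00 + 11.3% × $2,020.00 = $264.26
Supplemental (24.9% flat on bonus): 24.9% × $14,800.00 = $3,685.20
Total earnings tax: $264.26 + $3,685.20 = $3,949.46

$3,949.46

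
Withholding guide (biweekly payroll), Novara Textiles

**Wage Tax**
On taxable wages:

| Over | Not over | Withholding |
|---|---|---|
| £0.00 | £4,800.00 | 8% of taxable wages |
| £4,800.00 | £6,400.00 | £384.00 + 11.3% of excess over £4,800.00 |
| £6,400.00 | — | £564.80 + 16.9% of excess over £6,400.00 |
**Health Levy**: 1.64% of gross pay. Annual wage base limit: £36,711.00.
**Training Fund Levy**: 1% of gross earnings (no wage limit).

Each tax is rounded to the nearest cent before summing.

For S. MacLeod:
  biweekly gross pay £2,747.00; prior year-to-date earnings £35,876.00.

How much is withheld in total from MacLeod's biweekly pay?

Wage Tax: taxable = £2,747.00
  8% × £2,747.00 = £219.76
Health Levy: cap £36,711.00 − YTD £35,876.00 = £835.00 subject; 1.64% × £835.00 = £13.69
Training Fund Levy: 1% × £2,747.00 = £27.47
Total: £219.76 + £13.69 + £27.47 = £260.92

£260.92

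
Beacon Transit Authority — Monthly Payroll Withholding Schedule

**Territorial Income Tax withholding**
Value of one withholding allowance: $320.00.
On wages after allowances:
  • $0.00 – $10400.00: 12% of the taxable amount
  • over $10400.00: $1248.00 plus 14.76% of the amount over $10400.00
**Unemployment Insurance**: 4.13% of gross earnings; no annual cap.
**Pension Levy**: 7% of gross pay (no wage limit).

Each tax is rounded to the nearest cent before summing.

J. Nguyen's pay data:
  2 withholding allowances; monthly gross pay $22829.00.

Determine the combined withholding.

$5528.93

Territorial Income Tax: taxable = $22829.00 − 2×$320.00 = $22189.00
  $1248.00 + 14.76% × ($22189.00 − $10400.00) = $1248.00 + 14.76% × $11789.00 = $2988.06
Unemployment Insurance: 4.13% × $22829.00 = $942.84
Pension Levy: 7% × $22829.00 = $1598.03
Total: $2988.06 + $942.84 + $1598.03 = $5528.93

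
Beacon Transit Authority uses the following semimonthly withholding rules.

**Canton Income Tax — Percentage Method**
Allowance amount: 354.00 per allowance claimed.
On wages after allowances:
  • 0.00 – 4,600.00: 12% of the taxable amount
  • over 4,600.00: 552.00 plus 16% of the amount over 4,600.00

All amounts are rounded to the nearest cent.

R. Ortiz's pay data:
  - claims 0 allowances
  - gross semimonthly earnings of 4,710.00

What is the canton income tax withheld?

Canton Income Tax: taxable = 4,710.00
  552.00 + 16% × (4,710.00 − 4,600.00) = 552.00 + 16% × 110.00 = 569.60

569.60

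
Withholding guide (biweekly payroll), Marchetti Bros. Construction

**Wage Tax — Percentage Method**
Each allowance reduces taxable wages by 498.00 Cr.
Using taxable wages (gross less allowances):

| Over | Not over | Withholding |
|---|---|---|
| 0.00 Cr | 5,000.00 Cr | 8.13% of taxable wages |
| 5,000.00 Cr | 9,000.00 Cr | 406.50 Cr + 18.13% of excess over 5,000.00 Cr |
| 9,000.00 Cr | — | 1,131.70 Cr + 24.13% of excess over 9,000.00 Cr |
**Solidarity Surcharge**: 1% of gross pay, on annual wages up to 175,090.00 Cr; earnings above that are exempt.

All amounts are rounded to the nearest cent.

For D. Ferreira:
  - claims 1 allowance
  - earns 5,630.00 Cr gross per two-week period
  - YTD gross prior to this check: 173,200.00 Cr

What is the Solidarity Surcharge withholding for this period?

18.90 Cr

Solidarity Surcharge: cap 175,090.00 Cr − YTD 173,200.00 Cr = 1,890.00 Cr subject; 1% × 1,890.00 Cr = 18.90 Cr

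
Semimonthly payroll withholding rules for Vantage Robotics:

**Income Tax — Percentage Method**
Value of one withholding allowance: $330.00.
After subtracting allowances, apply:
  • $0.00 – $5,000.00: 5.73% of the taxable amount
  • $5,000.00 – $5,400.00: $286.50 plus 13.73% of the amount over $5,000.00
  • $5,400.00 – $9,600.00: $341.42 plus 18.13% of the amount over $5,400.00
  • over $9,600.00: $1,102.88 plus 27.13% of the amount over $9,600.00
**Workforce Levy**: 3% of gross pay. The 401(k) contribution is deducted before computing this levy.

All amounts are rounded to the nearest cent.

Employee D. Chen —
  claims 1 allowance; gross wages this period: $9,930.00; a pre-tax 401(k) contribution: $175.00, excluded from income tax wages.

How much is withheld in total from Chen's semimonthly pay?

Income Tax: taxable = $9,930.00 − $175.00 − 1×$330.00 = $9,425.00
  $341.42 + 18.13% × ($9,425.00 − $5,400.00) = $341.42 + 18.13% × $4,025.00 = $1,071.15
Workforce Levy: 3% × $9,755.00 = $292.65
Total: $1,071.15 + $292.65 = $1,363.80

$1,363.80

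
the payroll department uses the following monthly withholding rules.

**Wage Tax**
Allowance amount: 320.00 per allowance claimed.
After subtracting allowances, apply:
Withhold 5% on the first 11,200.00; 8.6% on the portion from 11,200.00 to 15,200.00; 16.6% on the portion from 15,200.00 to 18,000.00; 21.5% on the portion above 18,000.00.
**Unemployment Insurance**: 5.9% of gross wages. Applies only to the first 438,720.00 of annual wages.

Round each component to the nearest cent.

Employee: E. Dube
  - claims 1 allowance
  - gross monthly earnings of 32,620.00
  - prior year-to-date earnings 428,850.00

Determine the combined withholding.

5,025.63

Wage Tax: taxable = 32,620.00 − 1×320.00 = 32,300.00
  1,368.80 + 21.5% × (32,300.00 − 18,000.00) = 1,368.80 + 21.5% × 14,300.00 = 4,443.30
Unemployment Insurance: cap 438,720.00 − YTD 428,850.00 = 9,870.00 subject; 5.9% × 9,870.00 = 582.33
Total: 4,443.30 + 582.33 = 5,025.63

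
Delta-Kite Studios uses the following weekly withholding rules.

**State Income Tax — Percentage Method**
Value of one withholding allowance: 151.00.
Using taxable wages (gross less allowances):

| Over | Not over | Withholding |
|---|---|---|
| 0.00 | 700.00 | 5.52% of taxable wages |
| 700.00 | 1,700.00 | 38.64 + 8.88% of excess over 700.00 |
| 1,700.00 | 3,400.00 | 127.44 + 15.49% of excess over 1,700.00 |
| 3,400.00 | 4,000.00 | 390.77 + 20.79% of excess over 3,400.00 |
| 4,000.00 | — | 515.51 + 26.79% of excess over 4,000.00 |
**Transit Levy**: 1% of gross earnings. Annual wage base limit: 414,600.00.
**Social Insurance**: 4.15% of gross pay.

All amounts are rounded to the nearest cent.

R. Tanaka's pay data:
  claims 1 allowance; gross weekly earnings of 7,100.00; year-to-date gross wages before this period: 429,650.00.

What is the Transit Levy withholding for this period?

0.00

Transit Levy: YTD 429,650.00 ≥ cap 414,600.00 → 0.00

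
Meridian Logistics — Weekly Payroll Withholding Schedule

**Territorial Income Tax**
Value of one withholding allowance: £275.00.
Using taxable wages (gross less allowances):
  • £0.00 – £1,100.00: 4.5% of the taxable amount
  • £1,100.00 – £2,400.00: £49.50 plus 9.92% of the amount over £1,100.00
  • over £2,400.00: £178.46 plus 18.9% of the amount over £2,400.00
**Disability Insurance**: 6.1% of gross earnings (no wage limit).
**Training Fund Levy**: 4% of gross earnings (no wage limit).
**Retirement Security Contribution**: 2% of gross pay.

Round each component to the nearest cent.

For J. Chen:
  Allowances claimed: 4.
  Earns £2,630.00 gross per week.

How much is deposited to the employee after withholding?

£2,219.61

Territorial Income Tax: taxable = £2,630.00 − 4×£275.00 = £1,530.00
  £49.50 + 9.92% × (£1,530.00 − £1,100.00) = £49.50 + 9.92% × £430.00 = £92.16
Disability Insurance: 6.1% × £2,630.00 = £160.43
Training Fund Levy: 4% × £2,630.00 = £105.20
Retirement Security Contribution: 2% × £2,630.00 = £52.60
Total withheld: £92.16 + £160.43 + £105.20 + £52.60 = £410.39
Net pay: £2,630.00 − £410.39 = £2,219.61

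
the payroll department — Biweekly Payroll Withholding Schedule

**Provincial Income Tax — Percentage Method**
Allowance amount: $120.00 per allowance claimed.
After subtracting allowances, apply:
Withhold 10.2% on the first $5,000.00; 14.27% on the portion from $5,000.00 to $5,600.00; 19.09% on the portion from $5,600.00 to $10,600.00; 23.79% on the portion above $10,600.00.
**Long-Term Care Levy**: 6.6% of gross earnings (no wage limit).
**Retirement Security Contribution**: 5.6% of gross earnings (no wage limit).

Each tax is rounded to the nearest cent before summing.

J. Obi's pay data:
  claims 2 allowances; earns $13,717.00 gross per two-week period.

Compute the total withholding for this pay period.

Provincial Income Tax: taxable = $13,717.00 − 2×$120.00 = $13,477.00
  $1,550.12 + 23.79% × ($13,477.00 − $10,600.00) = $1,550.12 + 23.79% × $2,877.00 = $2,234.56
Long-Term Care Levy: 6.6% × $13,717.00 = $905.32
Retirement Security Contribution: 5.6% × $13,717.00 = $768.15
Total: $2,234.56 + $905.32 + $768.15 = $3,908.03

$3,908.03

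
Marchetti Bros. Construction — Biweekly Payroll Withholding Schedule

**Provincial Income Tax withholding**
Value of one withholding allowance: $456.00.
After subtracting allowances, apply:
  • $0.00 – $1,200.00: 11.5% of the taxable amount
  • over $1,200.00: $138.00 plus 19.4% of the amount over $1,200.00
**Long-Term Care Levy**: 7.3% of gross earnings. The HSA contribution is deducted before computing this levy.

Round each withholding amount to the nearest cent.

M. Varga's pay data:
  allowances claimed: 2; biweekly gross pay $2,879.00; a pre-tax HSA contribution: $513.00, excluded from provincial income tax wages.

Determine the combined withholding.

Provincial Income Tax: taxable = $2,879.00 − $513.00 − 2×$456.00 = $1,454.00
  $138.00 + 19.4% × ($1,454.00 − $1,200.00) = $138.00 + 19.4% × $254.00 = $187.28
Long-Term Care Levy: 7.3% × $2,366.00 = $172.72
Total: $187.28 + $172.72 = $360.00

$360.00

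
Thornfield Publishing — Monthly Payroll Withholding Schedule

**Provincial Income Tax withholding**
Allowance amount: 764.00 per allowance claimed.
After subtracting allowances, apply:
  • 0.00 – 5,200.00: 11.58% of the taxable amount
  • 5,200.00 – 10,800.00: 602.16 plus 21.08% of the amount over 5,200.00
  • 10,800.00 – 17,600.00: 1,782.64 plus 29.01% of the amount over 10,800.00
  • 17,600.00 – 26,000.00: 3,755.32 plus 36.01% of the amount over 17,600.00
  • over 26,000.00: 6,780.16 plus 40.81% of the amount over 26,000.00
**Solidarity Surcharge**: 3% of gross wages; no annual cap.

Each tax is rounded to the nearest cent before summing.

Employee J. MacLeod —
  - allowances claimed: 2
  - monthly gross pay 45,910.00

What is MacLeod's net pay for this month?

30,250.85

Provincial Income Tax: taxable = 45,910.00 − 2×764.00 = 44,382.00
  6,780.16 + 40.81% × (44,382.00 − 26,000.00) = 6,780.16 + 40.81% × 18,382.00 = 14,281.85
Solidarity Surcharge: 3% × 45,910.00 = 1,377.30
Total withheld: 14,281.85 + 1,377.30 = 15,659.15
Net pay: 45,910.00 − 15,659.15 = 30,250.85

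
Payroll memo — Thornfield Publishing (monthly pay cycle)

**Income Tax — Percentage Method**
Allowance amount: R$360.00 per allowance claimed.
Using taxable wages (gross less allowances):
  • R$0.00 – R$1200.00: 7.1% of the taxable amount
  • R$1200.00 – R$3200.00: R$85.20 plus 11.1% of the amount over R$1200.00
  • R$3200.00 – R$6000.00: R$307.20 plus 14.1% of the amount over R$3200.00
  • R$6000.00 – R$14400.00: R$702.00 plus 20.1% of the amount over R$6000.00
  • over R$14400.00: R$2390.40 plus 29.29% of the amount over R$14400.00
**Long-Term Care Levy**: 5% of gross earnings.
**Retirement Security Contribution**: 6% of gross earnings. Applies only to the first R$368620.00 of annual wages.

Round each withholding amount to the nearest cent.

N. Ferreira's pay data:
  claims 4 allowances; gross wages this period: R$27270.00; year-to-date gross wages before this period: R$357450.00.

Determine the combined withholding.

R$7771.95

Income Tax: taxable = R$27270.00 − 4×R$360.00 = R$25830.00
  R$2390.40 + 29.29% × (R$25830.00 − R$14400.00) = R$2390.40 + 29.29% × R$11430.00 = R$5738.25
Long-Term Care Levy: 5% × R$27270.00 = R$1363.50
Retirement Security Contribution: cap R$368620.00 − YTD R$357450.00 = R$11170.00 subject; 6% × R$11170.00 = R$670.20
Total: R$5738.25 + R$1363.50 + R$670.20 = R$7771.95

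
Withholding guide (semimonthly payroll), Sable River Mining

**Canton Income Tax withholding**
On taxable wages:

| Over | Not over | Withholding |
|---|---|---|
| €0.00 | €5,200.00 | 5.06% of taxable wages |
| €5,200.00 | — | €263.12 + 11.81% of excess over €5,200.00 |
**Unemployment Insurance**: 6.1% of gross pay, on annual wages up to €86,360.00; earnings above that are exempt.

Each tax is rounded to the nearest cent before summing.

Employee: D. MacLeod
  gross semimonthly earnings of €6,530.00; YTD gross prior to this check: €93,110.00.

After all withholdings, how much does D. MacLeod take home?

€6,109.81

Canton Income Tax: taxable = €6,530.00
  €263.12 + 11.81% × (€6,530.00 − €5,200.00) = €263.12 + 11.81% × €1,330.00 = €420.19
Unemployment Insurance: YTD €93,110.00 ≥ cap €86,360.00 → €0.00
Total withheld: €420.19 + €0.00 = €420.19
Net pay: €6,530.00 − €420.19 = €6,109.81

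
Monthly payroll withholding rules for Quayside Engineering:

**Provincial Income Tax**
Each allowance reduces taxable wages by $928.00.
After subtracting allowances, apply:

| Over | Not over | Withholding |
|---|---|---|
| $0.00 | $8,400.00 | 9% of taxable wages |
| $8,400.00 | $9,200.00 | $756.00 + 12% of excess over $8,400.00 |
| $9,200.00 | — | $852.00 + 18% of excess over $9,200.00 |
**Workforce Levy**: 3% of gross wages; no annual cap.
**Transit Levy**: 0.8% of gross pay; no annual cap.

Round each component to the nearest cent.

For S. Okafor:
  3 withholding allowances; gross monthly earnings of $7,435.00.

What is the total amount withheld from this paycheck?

$701.12

Provincial Income Tax: taxable = $7,435.00 − 3×$928.00 = $4,651.00
  9% × $4,651.00 = $418.59
Workforce Levy: 3% × $7,435.00 = $223.05
Transit Levy: 0.8% × $7,435.00 = $59.48
Total: $418.59 + $223.05 + $59.48 = $701.12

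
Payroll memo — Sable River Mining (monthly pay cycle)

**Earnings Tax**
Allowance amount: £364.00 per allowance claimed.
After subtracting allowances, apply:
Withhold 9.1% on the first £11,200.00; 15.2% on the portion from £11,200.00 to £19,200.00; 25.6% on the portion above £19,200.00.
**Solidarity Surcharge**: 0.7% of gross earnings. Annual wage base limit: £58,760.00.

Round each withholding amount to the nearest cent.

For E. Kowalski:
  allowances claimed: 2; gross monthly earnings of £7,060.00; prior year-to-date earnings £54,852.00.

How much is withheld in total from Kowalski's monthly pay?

£603.57

Earnings Tax: taxable = £7,060.00 − 2×£364.00 = £6,332.00
  9.1% × £6,332.00 = £576.21
Solidarity Surcharge: cap £58,760.00 − YTD £54,852.00 = £3,908.00 subject; 0.7% × £3,908.00 = £27.36
Total: £576.21 + £27.36 = £603.57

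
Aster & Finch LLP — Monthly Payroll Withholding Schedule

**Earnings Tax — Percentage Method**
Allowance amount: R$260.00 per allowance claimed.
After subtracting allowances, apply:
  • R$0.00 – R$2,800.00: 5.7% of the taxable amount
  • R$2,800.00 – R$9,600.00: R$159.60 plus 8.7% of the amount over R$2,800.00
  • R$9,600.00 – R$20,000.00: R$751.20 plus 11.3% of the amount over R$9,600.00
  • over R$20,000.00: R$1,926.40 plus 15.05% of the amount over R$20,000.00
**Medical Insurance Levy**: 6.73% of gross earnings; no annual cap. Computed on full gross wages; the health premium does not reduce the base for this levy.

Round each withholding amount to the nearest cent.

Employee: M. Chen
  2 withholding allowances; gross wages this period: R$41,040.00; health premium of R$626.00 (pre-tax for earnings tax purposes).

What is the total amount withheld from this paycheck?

Earnings Tax: taxable = R$41,040.00 − R$626.00 − 2×R$260.00 = R$39,894.00
  R$1,926.40 + 15.05% × (R$39,894.00 − R$20,000.00) = R$1,926.40 + 15.05% × R$19,894.00 = R$4,920.45
Medical Insurance Levy: 6.73% × R$41,040.00 = R$2,761.99
Total: R$4,920.45 + R$2,761.99 = R$7,682.44

R$7,682.44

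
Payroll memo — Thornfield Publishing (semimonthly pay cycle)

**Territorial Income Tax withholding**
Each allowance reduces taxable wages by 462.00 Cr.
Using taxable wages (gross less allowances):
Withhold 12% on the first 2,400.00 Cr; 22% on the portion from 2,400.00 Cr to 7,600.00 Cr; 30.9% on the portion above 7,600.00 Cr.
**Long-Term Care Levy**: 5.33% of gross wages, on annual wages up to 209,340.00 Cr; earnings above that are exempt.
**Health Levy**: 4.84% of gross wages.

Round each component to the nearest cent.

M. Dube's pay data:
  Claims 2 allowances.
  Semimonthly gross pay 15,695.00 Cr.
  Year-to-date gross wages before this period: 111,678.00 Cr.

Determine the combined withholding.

Territorial Income Tax: taxable = 15,695.00 Cr − 2×462.00 Cr = 14,771.00 Cr
  1,432.00 Cr + 30.9% × (14,771.00 Cr − 7,600.00 Cr) = 1,432.00 Cr + 30.9% × 7,171.00 Cr = 3,647.84 Cr
Long-Term Care Levy: 5.33% × 15,695.00 Cr = 836.54 Cr
Health Levy: 4.84% × 15,695.00 Cr = 759.64 Cr
Total: 3,647.84 Cr + 836.54 Cr + 759.64 Cr = 5,244.02 Cr

5,244.02 Cr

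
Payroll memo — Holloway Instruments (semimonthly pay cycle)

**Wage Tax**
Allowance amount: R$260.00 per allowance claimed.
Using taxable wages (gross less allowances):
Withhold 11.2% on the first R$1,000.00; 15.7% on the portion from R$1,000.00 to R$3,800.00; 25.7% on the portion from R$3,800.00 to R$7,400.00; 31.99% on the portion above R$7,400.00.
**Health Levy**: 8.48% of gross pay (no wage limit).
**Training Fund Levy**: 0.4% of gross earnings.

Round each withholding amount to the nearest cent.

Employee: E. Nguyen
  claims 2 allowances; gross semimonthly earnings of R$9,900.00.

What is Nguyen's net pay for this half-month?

Wage Tax: taxable = R$9,900.00 − 2×R$260.00 = R$9,380.00
  R$1,476.80 + 31.99% × (R$9,380.00 − R$7,400.00) = R$1,476.80 + 31.99% × R$1,980.00 = R$2,110.20
Health Levy: 8.48% × R$9,900.00 = R$839.52
Training Fund Levy: 0.4% × R$9,900.00 = R$39.60
Total withheld: R$2,110.20 + R$839.52 + R$39.60 = R$2,989.32
Net pay: R$9,900.00 − R$2,989.32 = R$6,910.68

R$6,910.68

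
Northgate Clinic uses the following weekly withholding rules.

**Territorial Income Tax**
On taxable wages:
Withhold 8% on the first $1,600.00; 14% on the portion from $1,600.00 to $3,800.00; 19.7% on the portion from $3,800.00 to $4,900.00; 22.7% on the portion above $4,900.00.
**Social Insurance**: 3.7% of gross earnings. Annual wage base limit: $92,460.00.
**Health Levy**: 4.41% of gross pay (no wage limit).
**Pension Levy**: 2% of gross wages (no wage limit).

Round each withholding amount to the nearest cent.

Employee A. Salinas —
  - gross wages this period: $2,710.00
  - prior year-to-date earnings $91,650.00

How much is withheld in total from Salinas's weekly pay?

Territorial Income Tax: taxable = $2,710.00
  $128.00 + 14% × ($2,710.00 − $1,600.00) = $128.00 + 14% × $1,110.00 = $283.40
Social Insurance: cap $92,460.00 − YTD $91,650.00 = $810.00 subject; 3.7% × $810.00 = $29.97
Health Levy: 4.41% × $2,710.00 = $119.51
Pension Levy: 2% × $2,710.00 = $54.20
Total: $283.40 + $29.97 + $119.51 + $54.20 = $487.08

$487.08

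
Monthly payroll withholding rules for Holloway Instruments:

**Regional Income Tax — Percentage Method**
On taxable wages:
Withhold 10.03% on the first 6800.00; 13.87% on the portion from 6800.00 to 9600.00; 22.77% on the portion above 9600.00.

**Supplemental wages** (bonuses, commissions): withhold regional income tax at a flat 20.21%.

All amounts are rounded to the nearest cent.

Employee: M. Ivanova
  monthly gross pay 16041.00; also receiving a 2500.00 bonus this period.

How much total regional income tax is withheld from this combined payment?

3042.27

Regional Income Tax: taxable = 16041.00
  1070.40 + 22.77% × (16041.00 − 9600.00) = 1070.40 + 22.77% × 6441.00 = 2537.02
Supplemental (20.21% flat on bonus): 20.21% × 2500.00 = 505.25
Total regional income tax: 2537.02 + 505.25 = 3042.27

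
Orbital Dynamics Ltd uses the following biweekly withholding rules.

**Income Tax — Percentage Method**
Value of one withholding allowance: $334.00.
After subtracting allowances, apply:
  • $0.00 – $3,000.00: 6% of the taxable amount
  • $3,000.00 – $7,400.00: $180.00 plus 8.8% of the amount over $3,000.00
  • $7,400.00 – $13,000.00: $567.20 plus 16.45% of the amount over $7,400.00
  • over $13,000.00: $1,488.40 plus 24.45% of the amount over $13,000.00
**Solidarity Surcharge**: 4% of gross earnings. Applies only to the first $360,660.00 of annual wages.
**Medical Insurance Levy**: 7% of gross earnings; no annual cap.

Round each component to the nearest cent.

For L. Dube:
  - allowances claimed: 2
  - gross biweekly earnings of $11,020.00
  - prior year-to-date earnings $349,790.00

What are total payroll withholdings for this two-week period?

$2,259.00

Income Tax: taxable = $11,020.00 − 2×$334.00 = $10,352.00
  $567.20 + 16.45% × ($10,352.00 − $7,400.00) = $567.20 + 16.45% × $2,952.00 = $1,052.80
Solidarity Surcharge: cap $360,660.00 − YTD $349,790.00 = $10,870.00 subject; 4% × $10,870.00 = $434.80
Medical Insurance Levy: 7% × $11,020.00 = $771.40
Total: $1,052.80 + $434.80 + $771.40 = $2,259.00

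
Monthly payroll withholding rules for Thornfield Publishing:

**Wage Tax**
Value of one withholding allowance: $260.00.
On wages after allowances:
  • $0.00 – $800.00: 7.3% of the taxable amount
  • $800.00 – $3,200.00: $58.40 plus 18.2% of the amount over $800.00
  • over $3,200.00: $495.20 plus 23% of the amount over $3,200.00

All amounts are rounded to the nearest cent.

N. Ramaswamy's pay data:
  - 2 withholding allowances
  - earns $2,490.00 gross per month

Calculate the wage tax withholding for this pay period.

Wage Tax: taxable = $2,490.00 − 2×$260.00 = $1,970.00
  $58.40 + 18.2% × ($1,970.00 − $800.00) = $58.40 + 18.2% × $1,170.00 = $271.34

$271.34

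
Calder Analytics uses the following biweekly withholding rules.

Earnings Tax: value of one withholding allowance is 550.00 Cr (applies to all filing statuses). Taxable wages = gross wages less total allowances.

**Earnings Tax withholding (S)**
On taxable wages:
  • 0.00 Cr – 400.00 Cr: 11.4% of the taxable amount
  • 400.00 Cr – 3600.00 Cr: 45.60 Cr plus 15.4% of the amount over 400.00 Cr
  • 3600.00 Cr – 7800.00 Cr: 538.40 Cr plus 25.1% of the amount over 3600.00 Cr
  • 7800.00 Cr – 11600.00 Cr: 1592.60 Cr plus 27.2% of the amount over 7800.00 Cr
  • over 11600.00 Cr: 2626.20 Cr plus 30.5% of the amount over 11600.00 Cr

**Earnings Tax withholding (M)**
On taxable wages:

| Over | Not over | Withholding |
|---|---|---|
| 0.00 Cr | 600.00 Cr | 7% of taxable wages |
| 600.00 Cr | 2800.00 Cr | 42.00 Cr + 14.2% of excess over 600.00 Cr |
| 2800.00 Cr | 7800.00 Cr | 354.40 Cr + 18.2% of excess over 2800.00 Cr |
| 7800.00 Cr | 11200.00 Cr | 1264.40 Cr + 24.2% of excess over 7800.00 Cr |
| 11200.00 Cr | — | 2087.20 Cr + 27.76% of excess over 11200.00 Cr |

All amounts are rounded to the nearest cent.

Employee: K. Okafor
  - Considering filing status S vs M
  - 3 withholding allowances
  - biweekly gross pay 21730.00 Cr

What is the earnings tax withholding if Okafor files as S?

5212.60 Cr

Earnings Tax (S): taxable = 21730.00 Cr − 3×550.00 Cr = 20080.00 Cr
  2626.20 Cr + 30.5% × (20080.00 Cr − 11600.00 Cr) = 2626.20 Cr + 30.5% × 8480.00 Cr = 5212.60 Cr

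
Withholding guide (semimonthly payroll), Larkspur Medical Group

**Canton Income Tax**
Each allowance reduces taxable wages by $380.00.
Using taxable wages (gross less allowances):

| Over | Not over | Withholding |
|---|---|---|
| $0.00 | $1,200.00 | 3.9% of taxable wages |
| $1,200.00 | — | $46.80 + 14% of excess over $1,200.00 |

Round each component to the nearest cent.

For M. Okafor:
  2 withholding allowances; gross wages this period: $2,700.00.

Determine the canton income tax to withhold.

$150.40

Canton Income Tax: taxable = $2,700.00 − 2×$380.00 = $1,940.00
  $46.80 + 14% × ($1,940.00 − $1,200.00) = $46.80 + 14% × $740.00 = $150.40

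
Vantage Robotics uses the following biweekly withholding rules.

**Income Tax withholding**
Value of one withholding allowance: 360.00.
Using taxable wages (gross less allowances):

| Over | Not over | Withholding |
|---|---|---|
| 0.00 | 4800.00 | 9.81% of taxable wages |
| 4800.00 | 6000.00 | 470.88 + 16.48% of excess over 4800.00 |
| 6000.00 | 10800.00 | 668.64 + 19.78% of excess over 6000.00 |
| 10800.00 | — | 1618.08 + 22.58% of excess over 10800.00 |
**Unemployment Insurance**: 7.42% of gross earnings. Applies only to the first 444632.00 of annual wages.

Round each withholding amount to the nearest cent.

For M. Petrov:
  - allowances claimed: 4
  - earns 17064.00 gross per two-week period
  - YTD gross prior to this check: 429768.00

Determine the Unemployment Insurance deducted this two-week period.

Unemployment Insurance: cap 444632.00 − YTD 429768.00 = 14864.00 subject; 7.42% × 14864.00 = 1102.91

1102.91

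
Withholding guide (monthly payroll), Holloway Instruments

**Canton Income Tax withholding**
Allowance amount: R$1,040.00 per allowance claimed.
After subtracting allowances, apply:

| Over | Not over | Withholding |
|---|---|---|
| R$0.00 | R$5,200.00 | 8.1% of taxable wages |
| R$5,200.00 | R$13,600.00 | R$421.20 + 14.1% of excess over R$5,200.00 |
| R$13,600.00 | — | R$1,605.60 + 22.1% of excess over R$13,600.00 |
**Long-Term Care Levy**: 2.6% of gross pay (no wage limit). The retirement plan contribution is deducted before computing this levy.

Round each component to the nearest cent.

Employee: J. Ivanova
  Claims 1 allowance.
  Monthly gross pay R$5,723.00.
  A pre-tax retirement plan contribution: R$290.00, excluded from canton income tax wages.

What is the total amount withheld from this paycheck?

Canton Income Tax: taxable = R$5,723.00 − R$290.00 − 1×R$1,040.00 = R$4,393.00
  8.1% × R$4,393.00 = R$355.83
Long-Term Care Levy: 2.6% × R$5,433.00 = R$141.26
Total: R$355.83 + R$141.26 = R$497.09

R$497.09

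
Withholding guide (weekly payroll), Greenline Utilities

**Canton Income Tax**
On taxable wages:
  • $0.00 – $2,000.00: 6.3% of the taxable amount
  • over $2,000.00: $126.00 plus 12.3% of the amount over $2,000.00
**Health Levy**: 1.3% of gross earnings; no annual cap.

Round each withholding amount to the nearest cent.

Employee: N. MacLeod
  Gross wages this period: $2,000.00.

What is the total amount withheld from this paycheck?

$152.00

Canton Income Tax: taxable = $2,000.00
  6.3% × $2,000.00 = $126.00
Health Levy: 1.3% × $2,000.00 = $26.00
Total: $126.00 + $26.00 = $152.00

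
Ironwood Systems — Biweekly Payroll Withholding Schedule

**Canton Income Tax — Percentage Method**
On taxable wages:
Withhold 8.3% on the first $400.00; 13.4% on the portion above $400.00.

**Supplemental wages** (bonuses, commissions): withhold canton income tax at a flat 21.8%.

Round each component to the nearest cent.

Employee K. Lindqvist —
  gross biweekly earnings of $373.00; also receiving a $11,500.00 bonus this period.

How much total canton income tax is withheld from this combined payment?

$2,537.96

Canton Income Tax: taxable = $373.00
  8.3% × $373.00 = $30.96
Supplemental (21.8% flat on bonus): 21.8% × $11,500.00 = $2,507.00
Total canton income tax: $30.96 + $2,507.00 = $2,537.96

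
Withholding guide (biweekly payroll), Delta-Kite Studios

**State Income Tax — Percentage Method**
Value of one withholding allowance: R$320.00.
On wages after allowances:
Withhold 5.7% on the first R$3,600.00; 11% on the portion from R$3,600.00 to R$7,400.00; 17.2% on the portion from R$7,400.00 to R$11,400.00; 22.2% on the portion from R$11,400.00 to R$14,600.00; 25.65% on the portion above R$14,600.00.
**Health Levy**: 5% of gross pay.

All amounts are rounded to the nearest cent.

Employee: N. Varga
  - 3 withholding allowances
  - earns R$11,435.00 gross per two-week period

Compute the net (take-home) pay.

R$9,711.15

State Income Tax: taxable = R$11,435.00 − 3×R$320.00 = R$10,475.00
  R$623.20 + 17.2% × (R$10,475.00 − R$7,400.00) = R$623.20 + 17.2% × R$3,075.00 = R$1,152.10
Health Levy: 5% × R$11,435.00 = R$571.75
Total withheld: R$1,152.10 + R$571.75 = R$1,723.85
Net pay: R$11,435.00 − R$1,723.85 = R$9,711.15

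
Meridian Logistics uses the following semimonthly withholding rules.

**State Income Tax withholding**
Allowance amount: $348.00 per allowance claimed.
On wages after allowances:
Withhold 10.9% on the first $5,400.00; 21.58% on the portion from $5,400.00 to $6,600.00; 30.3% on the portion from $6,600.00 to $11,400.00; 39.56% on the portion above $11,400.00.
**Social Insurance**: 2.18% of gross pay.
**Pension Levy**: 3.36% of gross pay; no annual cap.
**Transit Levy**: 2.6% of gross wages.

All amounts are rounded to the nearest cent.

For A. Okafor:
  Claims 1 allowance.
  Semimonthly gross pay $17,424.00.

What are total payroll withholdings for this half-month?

$5,965.70

State Income Tax: taxable = $17,424.00 − 1×$348.00 = $17,076.00
  $2,301.96 + 39.56% × ($17,076.00 − $11,400.00) = $2,301.96 + 39.56% × $5,676.00 = $4,547.39
Social Insurance: 2.18% × $17,424.00 = $379.84
Pension Levy: 3.36% × $17,424.00 = $585.45
Transit Levy: 2.6% × $17,424.00 = $453.02
Total: $4,547.39 + $379.84 + $585.45 + $453.02 = $5,965.70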